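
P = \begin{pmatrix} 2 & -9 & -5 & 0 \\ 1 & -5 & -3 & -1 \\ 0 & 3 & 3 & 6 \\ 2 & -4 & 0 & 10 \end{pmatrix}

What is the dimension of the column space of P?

Row reduce to echelon form.
R2 ← R2 − (1/2)·R1: [0, -1/2, -1/2, -1]
R4 ← R4 − R1: [0, 5, 5, 10]
R3 ← R3 + (6)·R2: [0, 0, 0, 0]
R4 ← R4 + (10)·R2: [0, 0, 0, 0]
Echelon form has 2 nonzero rows, so rank(P) = 2.
The column space has dimension equal to the rank: 2.

2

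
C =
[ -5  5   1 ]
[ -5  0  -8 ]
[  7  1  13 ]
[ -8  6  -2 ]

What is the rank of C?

Row reduce to echelon form.
R2 ← R2 − R1: [0, -5, -9]
R3 ← R3 + (7/5)·R1: [0, 8, 72/5]
R4 ← R4 − (8/5)·R1: [0, -2, -18/5]
R3 ← R3 + (8/5)·R2: [0, 0, 0]
R4 ← R4 − (2/5)·R2: [0, 0, 0]
Echelon form has 2 nonzero rows, so rank(C) = 2.

2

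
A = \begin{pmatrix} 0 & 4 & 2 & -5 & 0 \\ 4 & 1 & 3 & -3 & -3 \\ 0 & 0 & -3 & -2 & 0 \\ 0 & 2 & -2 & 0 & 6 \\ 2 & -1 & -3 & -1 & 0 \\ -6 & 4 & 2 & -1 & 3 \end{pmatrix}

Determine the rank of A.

Row reduce to echelon form.
Swap R1 ↔ R2
R5 ← R5 − (1/2)·R1: [0, -3/2, -9/2, 1/2, 3/2]
R6 ← R6 + (3/2)·R1: [0, 11/2, 13/2, -11/2, -3/2]
R4 ← R4 − (1/2)·R2: [0, 0, -3, 5/2, 6]
R5 ← R5 + (3/8)·R2: [0, 0, -15/4, -11/8, 3/2]
R6 ← R6 − (11/8)·R2: [0, 0, 15/4, 11/8, -3/2]
R4 ← R4 − R3: [0, 0, 0, 9/2, 6]
R5 ← R5 − (5/4)·R3: [0, 0, 0, 9/8, 3/2]
R6 ← R6 + (5/4)·R3: [0, 0, 0, -9/8, -3/2]
R5 ← R5 − (1/4)·R4: [0, 0, 0, 0, 0]
R6 ← R6 + (1/4)·R4: [0, 0, 0, 0, 0]
Echelon form has 4 nonzero rows, so rank(A) = 4.

4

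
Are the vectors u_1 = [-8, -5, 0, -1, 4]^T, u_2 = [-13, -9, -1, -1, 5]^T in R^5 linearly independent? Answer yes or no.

Form the matrix with these vectors as rows and row reduce.
R2 ← R2 − (13/8)·R1: [0, -7/8, -1, 5/8, -3/2]
2 nonzero rows, so the 2 vectors span a space of dimension 2.
Since 2 = 2, the vectors are linearly independent.

yes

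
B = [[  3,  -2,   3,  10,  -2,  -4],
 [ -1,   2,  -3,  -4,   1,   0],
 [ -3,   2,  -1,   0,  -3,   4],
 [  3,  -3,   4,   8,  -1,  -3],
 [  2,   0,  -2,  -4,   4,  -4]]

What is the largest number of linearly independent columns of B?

Row reduce to echelon form.
R2 ← R2 + (1/3)·R1: [0, 4/3, -2, -2/3, 1/3, -4/3]
R3 ← R3 + R1: [0, 0, 2, 10, -5, 0]
R4 ← R4 − R1: [0, -1, 1, -2, 1, 1]
R5 ← R5 − (2/3)·R1: [0, 4/3, -4, -32/3, 16/3, -4/3]
R4 ← R4 + (3/4)·R2: [0, 0, -1/2, -5/2, 5/4, 0]
R5 ← R5 − R2: [0, 0, -2, -10, 5, 0]
R4 ← R4 + (1/4)·R3: [0, 0, 0, 0, 0, 0]
R5 ← R5 + R3: [0, 0, 0, 0, 0, 0]
Echelon form has 3 nonzero rows, so rank(B) = 3.
The rank gives the maximum number of linearly independent columns: 3.

3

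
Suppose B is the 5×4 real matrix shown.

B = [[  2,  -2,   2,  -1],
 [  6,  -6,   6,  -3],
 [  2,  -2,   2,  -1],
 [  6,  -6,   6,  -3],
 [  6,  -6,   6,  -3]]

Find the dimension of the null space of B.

Row reduce to echelon form.
R2 ← R2 − (3)·R1: [0, 0, 0, 0]
R3 ← R3 − R1: [0, 0, 0, 0]
R4 ← R4 − (3)·R1: [0, 0, 0, 0]
R5 ← R5 − (3)·R1: [0, 0, 0, 0]
1 nonzero row, so rank(B) = 1.
B has 4 columns; by rank–nullity, nullity = 4 − 1 = 3.

3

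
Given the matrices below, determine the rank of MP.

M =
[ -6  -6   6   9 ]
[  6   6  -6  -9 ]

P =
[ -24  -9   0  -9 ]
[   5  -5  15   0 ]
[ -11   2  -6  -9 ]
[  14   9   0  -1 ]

1

First compute MP:
[[174, 177, -126,  -9],
 [-174, -177, 126,   9]]
Now row reduce the product.
R2 ← R2 + R1: [0, 0, 0, 0]
1 nonzero row, so rank(MP) = 1.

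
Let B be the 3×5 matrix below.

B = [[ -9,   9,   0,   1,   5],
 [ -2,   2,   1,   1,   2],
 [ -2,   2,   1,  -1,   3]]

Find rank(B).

Row reduce to echelon form.
R2 ← R2 − (2/9)·R1: [0, 0, 1, 7/9, 8/9]
R3 ← R3 − (2/9)·R1: [0, 0, 1, -11/9, 17/9]
R3 ← R3 − R2: [0, 0, 0, -2, 1]
Echelon form has 3 nonzero rows, so rank(B) = 3.

3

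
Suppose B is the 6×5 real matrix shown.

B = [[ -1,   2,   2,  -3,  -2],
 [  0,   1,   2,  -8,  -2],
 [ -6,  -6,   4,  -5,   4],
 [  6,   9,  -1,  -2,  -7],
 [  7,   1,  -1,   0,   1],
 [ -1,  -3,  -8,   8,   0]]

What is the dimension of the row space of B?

Row reduce to echelon form.
R3 ← R3 − (6)·R1: [0, -18, -8, 13, 16]
R4 ← R4 + (6)·R1: [0, 21, 11, -20, -19]
R5 ← R5 + (7)·R1: [0, 15, 13, -21, -13]
R6 ← R6 − R1: [0, -5, -10, 11, 2]
R3 ← R3 + (18)·R2: [0, 0, 28, -131, -20]
R4 ← R4 − (21)·R2: [0, 0, -31, 148, 23]
R5 ← R5 − (15)·R2: [0, 0, -17, 99, 17]
R6 ← R6 + (5)·R2: [0, 0, 0, -29, -8]
R4 ← R4 + (31/28)·R3: [0, 0, 0, 83/28, 6/7]
R5 ← R5 + (17/28)·R3: [0, 0, 0, 545/28, 34/7]
R5 ← R5 − (545/83)·R4: [0, 0, 0, 0, -64/83]
R6 ← R6 + (812/83)·R4: [0, 0, 0, 0, 32/83]
R6 ← R6 + (1/2)·R5: [0, 0, 0, 0, 0]
Echelon form has 5 nonzero rows, so rank(B) = 5.
The row space has dimension equal to the rank: 5.

5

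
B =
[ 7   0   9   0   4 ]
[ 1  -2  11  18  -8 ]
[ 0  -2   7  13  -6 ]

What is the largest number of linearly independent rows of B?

Row reduce to echelon form.
R2 ← R2 − (1/7)·R1: [0, -2, 68/7, 18, -60/7]
R3 ← R3 − R2: [0, 0, -19/7, -5, 18/7]
Echelon form has 3 nonzero rows, so rank(B) = 3.
The rank gives the maximum number of linearly independent rows: 3.

3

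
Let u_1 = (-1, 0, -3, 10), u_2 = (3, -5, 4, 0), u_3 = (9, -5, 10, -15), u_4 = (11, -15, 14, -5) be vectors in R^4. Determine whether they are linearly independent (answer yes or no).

no

Form the matrix with these vectors as rows and row reduce.
R2 ← R2 + (3)·R1: [0, -5, -5, 30]
R3 ← R3 + (9)·R1: [0, -5, -17, 75]
R4 ← R4 + (11)·R1: [0, -15, -19, 105]
R3 ← R3 − R2: [0, 0, -12, 45]
R4 ← R4 − (3)·R2: [0, 0, -4, 15]
R4 ← R4 − (1/3)·R3: [0, 0, 0, 0]
3 nonzero rows, so the 4 vectors span a space of dimension 3.
Since 3 < 4, the vectors are linearly dependent.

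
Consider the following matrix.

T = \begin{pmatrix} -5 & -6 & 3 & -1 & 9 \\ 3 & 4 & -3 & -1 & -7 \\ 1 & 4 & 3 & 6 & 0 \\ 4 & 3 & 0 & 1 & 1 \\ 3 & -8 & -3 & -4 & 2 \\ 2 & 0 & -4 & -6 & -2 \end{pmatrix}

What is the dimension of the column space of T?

Row reduce to echelon form.
R2 ← R2 + (3/5)·R1: [0, 2/5, -6/5, -8/5, -8/5]
R3 ← R3 + (1/5)·R1: [0, 14/5, 18/5, 29/5, 9/5]
R4 ← R4 + (4/5)·R1: [0, -9/5, 12/5, 1/5, 41/5]
R5 ← R5 + (3/5)·R1: [0, -58/5, -6/5, -23/5, 37/5]
R6 ← R6 + (2/5)·R1: [0, -12/5, -14/5, -32/5, 8/5]
R3 ← R3 − (7)·R2: [0, 0, 12, 17, 13]
R4 ← R4 + (9/2)·R2: [0, 0, -3, -7, 1]
R5 ← R5 + (29)·R2: [0, 0, -36, -51, -39]
R6 ← R6 + (6)·R2: [0, 0, -10, -16, -8]
R4 ← R4 + (1/4)·R3: [0, 0, 0, -11/4, 17/4]
R5 ← R5 + (3)·R3: [0, 0, 0, 0, 0]
R6 ← R6 + (5/6)·R3: [0, 0, 0, -11/6, 17/6]
R6 ← R6 − (2/3)·R4: [0, 0, 0, 0, 0]
Echelon form has 4 nonzero rows, so rank(T) = 4.
The column space has dimension equal to the rank: 4.

4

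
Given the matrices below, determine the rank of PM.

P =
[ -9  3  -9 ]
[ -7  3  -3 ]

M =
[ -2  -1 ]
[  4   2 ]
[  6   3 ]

First compute PM:
[[-24, -12],
 [  8,   4]]
Now row reduce the product.
R2 ← R2 + (1/3)·R1: [0, 0]
1 nonzero row, so rank(PM) = 1.

1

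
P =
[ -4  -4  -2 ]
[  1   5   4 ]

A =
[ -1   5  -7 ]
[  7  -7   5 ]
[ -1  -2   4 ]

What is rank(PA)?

2

First compute PA:
[[-22,  12,   0],
 [ 30, -38,  34]]
Now row reduce the product.
R2 ← R2 + (15/11)·R1: [0, -238/11, 34]
2 nonzero rows, so rank(PA) = 2.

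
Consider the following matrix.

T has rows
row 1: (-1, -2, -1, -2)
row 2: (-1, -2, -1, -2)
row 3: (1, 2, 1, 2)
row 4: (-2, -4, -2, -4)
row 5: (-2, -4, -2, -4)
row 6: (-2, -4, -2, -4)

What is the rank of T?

1

Row reduce to echelon form.
R2 ← R2 − R1: [0, 0, 0, 0]
R3 ← R3 + R1: [0, 0, 0, 0]
R4 ← R4 − (2)·R1: [0, 0, 0, 0]
R5 ← R5 − (2)·R1: [0, 0, 0, 0]
R6 ← R6 − (2)·R1: [0, 0, 0, 0]
Echelon form has 1 nonzero row, so rank(T) = 1.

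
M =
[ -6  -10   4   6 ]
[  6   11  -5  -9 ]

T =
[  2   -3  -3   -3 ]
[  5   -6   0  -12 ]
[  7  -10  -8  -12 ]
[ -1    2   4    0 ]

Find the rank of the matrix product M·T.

2

First compute MT:
[[-40,  50,  10,  90],
 [ 41, -52, -14, -90]]
Now row reduce the product.
R2 ← R2 + (41/40)·R1: [0, -3/4, -15/4, 9/4]
2 nonzero rows, so rank(MT) = 2.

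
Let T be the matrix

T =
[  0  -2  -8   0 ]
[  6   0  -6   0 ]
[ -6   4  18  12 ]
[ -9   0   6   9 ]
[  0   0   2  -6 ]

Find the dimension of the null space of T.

Row reduce to echelon form.
Swap R1 ↔ R2
R3 ← R3 + R1: [0, 4, 12, 12]
R4 ← R4 + (3/2)·R1: [0, 0, -3, 9]
R3 ← R3 + (2)·R2: [0, 0, -4, 12]
R4 ← R4 − (3/4)·R3: [0, 0, 0, 0]
R5 ← R5 + (1/2)·R3: [0, 0, 0, 0]
3 nonzero rows, so rank(T) = 3.
T has 4 columns; by rank–nullity, nullity = 4 − 3 = 1.

1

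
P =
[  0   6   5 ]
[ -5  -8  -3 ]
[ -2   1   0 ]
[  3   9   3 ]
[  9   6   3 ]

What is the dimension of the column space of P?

3

Row reduce to echelon form.
Swap R1 ↔ R2
R3 ← R3 − (2/5)·R1: [0, 21/5, 6/5]
R4 ← R4 + (3/5)·R1: [0, 21/5, 6/5]
R5 ← R5 + (9/5)·R1: [0, -42/5, -12/5]
R3 ← R3 − (7/10)·R2: [0, 0, -23/10]
R4 ← R4 − (7/10)·R2: [0, 0, -23/10]
R5 ← R5 + (7/5)·R2: [0, 0, 23/5]
R4 ← R4 − R3: [0, 0, 0]
R5 ← R5 + (2)·R3: [0, 0, 0]
Echelon form has 3 nonzero rows, so rank(P) = 3.
The column space has dimension equal to the rank: 3.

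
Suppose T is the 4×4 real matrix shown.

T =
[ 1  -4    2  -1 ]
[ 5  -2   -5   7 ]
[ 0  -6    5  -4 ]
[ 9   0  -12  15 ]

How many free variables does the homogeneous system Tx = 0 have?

2

Row reduce to echelon form.
R2 ← R2 − (5)·R1: [0, 18, -15, 12]
R4 ← R4 − (9)·R1: [0, 36, -30, 24]
R3 ← R3 + (1/3)·R2: [0, 0, 0, 0]
R4 ← R4 − (2)·R2: [0, 0, 0, 0]
2 nonzero rows, so rank(T) = 2.
T has 4 columns; by rank–nullity, nullity = 4 − 2 = 2.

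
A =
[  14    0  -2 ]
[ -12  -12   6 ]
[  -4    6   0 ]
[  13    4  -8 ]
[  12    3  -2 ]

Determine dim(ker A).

0

Row reduce to echelon form.
R2 ← R2 + (6/7)·R1: [0, -12, 30/7]
R3 ← R3 + (2/7)·R1: [0, 6, -4/7]
R4 ← R4 − (13/14)·R1: [0, 4, -43/7]
R5 ← R5 − (6/7)·R1: [0, 3, -2/7]
R3 ← R3 + (1/2)·R2: [0, 0, 11/7]
R4 ← R4 + (1/3)·R2: [0, 0, -33/7]
R5 ← R5 + (1/4)·R2: [0, 0, 11/14]
R4 ← R4 + (3)·R3: [0, 0, 0]
R5 ← R5 − (1/2)·R3: [0, 0, 0]
3 nonzero rows, so rank(A) = 3.
A has 3 columns; by rank–nullity, nullity = 3 − 3 = 0.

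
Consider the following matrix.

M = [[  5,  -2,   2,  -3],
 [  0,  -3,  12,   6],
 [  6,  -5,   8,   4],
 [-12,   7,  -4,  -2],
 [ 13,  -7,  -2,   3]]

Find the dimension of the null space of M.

1

Row reduce to echelon form.
R3 ← R3 − (6/5)·R1: [0, -13/5, 28/5, 38/5]
R4 ← R4 + (12/5)·R1: [0, 11/5, 4/5, -46/5]
R5 ← R5 − (13/5)·R1: [0, -9/5, -36/5, 54/5]
R3 ← R3 − (13/15)·R2: [0, 0, -24/5, 12/5]
R4 ← R4 + (11/15)·R2: [0, 0, 48/5, -24/5]
R5 ← R5 − (3/5)·R2: [0, 0, -72/5, 36/5]
R4 ← R4 + (2)·R3: [0, 0, 0, 0]
R5 ← R5 − (3)·R3: [0, 0, 0, 0]
3 nonzero rows, so rank(M) = 3.
M has 4 columns; by rank–nullity, nullity = 4 − 3 = 1.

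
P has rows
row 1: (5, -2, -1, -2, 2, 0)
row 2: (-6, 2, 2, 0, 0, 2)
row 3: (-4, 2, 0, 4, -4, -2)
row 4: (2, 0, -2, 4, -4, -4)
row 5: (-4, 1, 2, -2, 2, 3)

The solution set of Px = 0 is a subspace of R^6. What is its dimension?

Row reduce to echelon form.
R2 ← R2 + (6/5)·R1: [0, -2/5, 4/5, -12/5, 12/5, 2]
R3 ← R3 + (4/5)·R1: [0, 2/5, -4/5, 12/5, -12/5, -2]
R4 ← R4 − (2/5)·R1: [0, 4/5, -8/5, 24/5, -24/5, -4]
R5 ← R5 + (4/5)·R1: [0, -3/5, 6/5, -18/5, 18/5, 3]
R3 ← R3 + R2: [0, 0, 0, 0, 0, 0]
R4 ← R4 + (2)·R2: [0, 0, 0, 0, 0, 0]
R5 ← R5 − (3/2)·R2: [0, 0, 0, 0, 0, 0]
2 nonzero rows, so rank(P) = 2.
P has 6 columns; by rank–nullity, nullity = 6 − 2 = 4.

4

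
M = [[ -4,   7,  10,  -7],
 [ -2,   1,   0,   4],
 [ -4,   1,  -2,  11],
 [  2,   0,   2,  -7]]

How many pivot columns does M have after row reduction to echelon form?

2

Row reduce to echelon form.
R2 ← R2 − (1/2)·R1: [0, -5/2, -5, 15/2]
R3 ← R3 − R1: [0, -6, -12, 18]
R4 ← R4 + (1/2)·R1: [0, 7/2, 7, -21/2]
R3 ← R3 − (12/5)·R2: [0, 0, 0, 0]
R4 ← R4 + (7/5)·R2: [0, 0, 0, 0]
Echelon form has 2 nonzero rows, so rank(M) = 2.
Each nonzero row contributes one pivot column: 2 pivot columns.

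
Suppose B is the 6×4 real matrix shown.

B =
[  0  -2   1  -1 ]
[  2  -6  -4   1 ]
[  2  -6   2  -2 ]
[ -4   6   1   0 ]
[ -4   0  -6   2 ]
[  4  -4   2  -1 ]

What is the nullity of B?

1

Row reduce to echelon form.
Swap R1 ↔ R2
R3 ← R3 − R1: [0, 0, 6, -3]
R4 ← R4 + (2)·R1: [0, -6, -7, 2]
R5 ← R5 + (2)·R1: [0, -12, -14, 4]
R6 ← R6 − (2)·R1: [0, 8, 10, -3]
R4 ← R4 − (3)·R2: [0, 0, -10, 5]
R5 ← R5 − (6)·R2: [0, 0, -20, 10]
R6 ← R6 + (4)·R2: [0, 0, 14, -7]
R4 ← R4 + (5/3)·R3: [0, 0, 0, 0]
R5 ← R5 + (10/3)·R3: [0, 0, 0, 0]
R6 ← R6 − (7/3)·R3: [0, 0, 0, 0]
3 nonzero rows, so rank(B) = 3.
B has 4 columns; by rank–nullity, nullity = 4 − 3 = 1.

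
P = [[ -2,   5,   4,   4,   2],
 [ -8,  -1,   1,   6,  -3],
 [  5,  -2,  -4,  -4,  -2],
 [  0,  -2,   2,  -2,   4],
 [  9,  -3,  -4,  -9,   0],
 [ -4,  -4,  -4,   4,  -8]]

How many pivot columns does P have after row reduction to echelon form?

Row reduce to echelon form.
R2 ← R2 − (4)·R1: [0, -21, -15, -10, -11]
R3 ← R3 + (5/2)·R1: [0, 21/2, 6, 6, 3]
R5 ← R5 + (9/2)·R1: [0, 39/2, 14, 9, 9]
R6 ← R6 − (2)·R1: [0, -14, -12, -4, -12]
R3 ← R3 + (1/2)·R2: [0, 0, -3/2, 1, -5/2]
R4 ← R4 − (2/21)·R2: [0, 0, 24/7, -22/21, 106/21]
R5 ← R5 + (13/14)·R2: [0, 0, 1/14, -2/7, -17/14]
R6 ← R6 − (2/3)·R2: [0, 0, -2, 8/3, -14/3]
R4 ← R4 + (16/7)·R3: [0, 0, 0, 26/21, -2/3]
R5 ← R5 + (1/21)·R3: [0, 0, 0, -5/21, -4/3]
R6 ← R6 − (4/3)·R3: [0, 0, 0, 4/3, -4/3]
R5 ← R5 + (5/26)·R4: [0, 0, 0, 0, -19/13]
R6 ← R6 − (14/13)·R4: [0, 0, 0, 0, -8/13]
R6 ← R6 − (8/19)·R5: [0, 0, 0, 0, 0]
Echelon form has 5 nonzero rows, so rank(P) = 5.
Each nonzero row contributes one pivot column: 5 pivot columns.

5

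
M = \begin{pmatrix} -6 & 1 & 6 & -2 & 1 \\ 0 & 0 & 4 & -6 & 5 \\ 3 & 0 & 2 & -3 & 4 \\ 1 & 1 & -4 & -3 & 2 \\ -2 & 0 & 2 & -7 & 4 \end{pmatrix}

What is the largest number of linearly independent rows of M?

Row reduce to echelon form.
R3 ← R3 + (1/2)·R1: [0, 1/2, 5, -4, 9/2]
R4 ← R4 + (1/6)·R1: [0, 7/6, -3, -10/3, 13/6]
R5 ← R5 − (1/3)·R1: [0, -1/3, 0, -19/3, 11/3]
Swap R2 ↔ R3
R4 ← R4 − (7/3)·R2: [0, 0, -44/3, 6, -25/3]
R5 ← R5 + (2/3)·R2: [0, 0, 10/3, -9, 20/3]
R4 ← R4 + (11/3)·R3: [0, 0, 0, -16, 10]
R5 ← R5 − (5/6)·R3: [0, 0, 0, -4, 5/2]
R5 ← R5 − (1/4)·R4: [0, 0, 0, 0, 0]
Echelon form has 4 nonzero rows, so rank(M) = 4.
The rank gives the maximum number of linearly independent rows: 4.

4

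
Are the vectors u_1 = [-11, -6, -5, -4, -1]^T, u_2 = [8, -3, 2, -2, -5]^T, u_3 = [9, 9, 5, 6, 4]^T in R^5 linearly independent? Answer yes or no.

no

Form the matrix with these vectors as rows and row reduce.
R2 ← R2 + (8/11)·R1: [0, -81/11, -18/11, -54/11, -63/11]
R3 ← R3 + (9/11)·R1: [0, 45/11, 10/11, 30/11, 35/11]
R3 ← R3 + (5/9)·R2: [0, 0, 0, 0, 0]
2 nonzero rows, so the 3 vectors span a space of dimension 2.
Since 2 < 3, the vectors are linearly dependent.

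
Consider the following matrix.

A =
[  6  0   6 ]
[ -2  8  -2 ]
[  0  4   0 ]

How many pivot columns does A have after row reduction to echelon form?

2

Row reduce to echelon form.
R2 ← R2 + (1/3)·R1: [0, 8, 0]
R3 ← R3 − (1/2)·R2: [0, 0, 0]
Echelon form has 2 nonzero rows, so rank(A) = 2.
Each nonzero row contributes one pivot column: 2 pivot columns.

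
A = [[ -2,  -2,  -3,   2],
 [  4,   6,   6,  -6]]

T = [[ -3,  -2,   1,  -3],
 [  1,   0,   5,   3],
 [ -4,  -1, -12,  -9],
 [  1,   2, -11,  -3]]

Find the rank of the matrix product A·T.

2

First compute AT:
[[ 18,  11,   2,  21],
 [-36, -26,  28, -30]]
Now row reduce the product.
R2 ← R2 + (2)·R1: [0, -4, 32, 12]
2 nonzero rows, so rank(AT) = 2.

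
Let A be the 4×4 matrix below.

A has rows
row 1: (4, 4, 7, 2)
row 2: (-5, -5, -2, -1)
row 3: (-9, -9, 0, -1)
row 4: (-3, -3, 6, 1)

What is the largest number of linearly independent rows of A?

2

Row reduce to echelon form.
R2 ← R2 + (5/4)·R1: [0, 0, 27/4, 3/2]
R3 ← R3 + (9/4)·R1: [0, 0, 63/4, 7/2]
R4 ← R4 + (3/4)·R1: [0, 0, 45/4, 5/2]
R3 ← R3 − (7/3)·R2: [0, 0, 0, 0]
R4 ← R4 − (5/3)·R2: [0, 0, 0, 0]
Echelon form has 2 nonzero rows, so rank(A) = 2.
The rank gives the maximum number of linearly independent rows: 2.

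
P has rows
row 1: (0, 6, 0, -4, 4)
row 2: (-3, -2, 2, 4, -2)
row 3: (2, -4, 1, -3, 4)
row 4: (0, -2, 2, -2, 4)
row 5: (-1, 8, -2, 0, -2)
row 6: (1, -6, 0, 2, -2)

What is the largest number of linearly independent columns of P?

3

Row reduce to echelon form.
Swap R1 ↔ R2
R3 ← R3 + (2/3)·R1: [0, -16/3, 7/3, -1/3, 8/3]
R5 ← R5 − (1/3)·R1: [0, 26/3, -8/3, -4/3, -4/3]
R6 ← R6 + (1/3)·R1: [0, -20/3, 2/3, 10/3, -8/3]
R3 ← R3 + (8/9)·R2: [0, 0, 7/3, -35/9, 56/9]
R4 ← R4 + (1/3)·R2: [0, 0, 2, -10/3, 16/3]
R5 ← R5 − (13/9)·R2: [0, 0, -8/3, 40/9, -64/9]
R6 ← R6 + (10/9)·R2: [0, 0, 2/3, -10/9, 16/9]
R4 ← R4 − (6/7)·R3: [0, 0, 0, 0, 0]
R5 ← R5 + (8/7)·R3: [0, 0, 0, 0, 0]
R6 ← R6 − (2/7)·R3: [0, 0, 0, 0, 0]
Echelon form has 3 nonzero rows, so rank(P) = 3.
The rank gives the maximum number of linearly independent columns: 3.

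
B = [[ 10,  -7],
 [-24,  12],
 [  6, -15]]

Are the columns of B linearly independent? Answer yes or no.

Row reduce B to echelon form.
R2 ← R2 + (12/5)·R1: [0, -24/5]
R3 ← R3 − (3/5)·R1: [0, -54/5]
R3 ← R3 − (9/4)·R2: [0, 0]
2 pivots among 2 columns.
Every column is a pivot column, so the columns are linearly independent.

yes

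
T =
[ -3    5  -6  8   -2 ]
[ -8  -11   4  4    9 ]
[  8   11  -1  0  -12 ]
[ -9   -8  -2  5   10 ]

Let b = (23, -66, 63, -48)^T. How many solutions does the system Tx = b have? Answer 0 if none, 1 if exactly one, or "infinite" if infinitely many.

Row reduce the augmented matrix [T | b].
R2 ← R2 − (8/3)·R1: [0, -73/3, 20, -52/3, 43/3, -382/3]
R3 ← R3 + (8/3)·R1: [0, 73/3, -17, 64/3, -52/3, 373/3]
R4 ← R4 − (3)·R1: [0, -23, 16, -19, 16, -117]
R3 ← R3 + R2: [0, 0, 3, 4, -3, -3]
R4 ← R4 − (69/73)·R2: [0, 0, -212/73, -191/73, 179/73, 245/73]
R4 ← R4 + (212/219)·R3: [0, 0, 0, 275/219, -33/73, 33/73]
The echelon form has 4 nonzero rows, and every pivot lies in the first 5 columns, so rank(T) = rank([T|b]) = 4.
The system is consistent.
rank = 4 < 5 unknowns, so there are infinitely many solutions.

infinite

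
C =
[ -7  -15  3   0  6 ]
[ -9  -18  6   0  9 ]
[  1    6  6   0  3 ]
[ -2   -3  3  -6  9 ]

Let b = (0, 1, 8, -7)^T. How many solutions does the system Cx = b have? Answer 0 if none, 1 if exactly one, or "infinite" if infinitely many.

0

Row reduce the augmented matrix [C | b].
R2 ← R2 − (9/7)·R1: [0, 9/7, 15/7, 0, 9/7, 1]
R3 ← R3 + (1/7)·R1: [0, 27/7, 45/7, 0, 27/7, 8]
R4 ← R4 − (2/7)·R1: [0, 9/7, 15/7, -6, 51/7, -7]
R3 ← R3 − (3)·R2: [0, 0, 0, 0, 0, 5]
R4 ← R4 − R2: [0, 0, 0, -6, 6, -8]
Swap R3 ↔ R4
The echelon form has 4 nonzero rows; the last pivot sits in the augmented column, so rank(C) = 3 but rank([C|b]) = 4.
Since the ranks differ, the system is inconsistent.
It has no solutions.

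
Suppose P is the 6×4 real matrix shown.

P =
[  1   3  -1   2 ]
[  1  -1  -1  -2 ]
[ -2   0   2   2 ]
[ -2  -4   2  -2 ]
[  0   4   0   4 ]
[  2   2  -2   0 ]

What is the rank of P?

Row reduce to echelon form.
R2 ← R2 − R1: [0, -4, 0, -4]
R3 ← R3 + (2)·R1: [0, 6, 0, 6]
R4 ← R4 + (2)·R1: [0, 2, 0, 2]
R6 ← R6 − (2)·R1: [0, -4, 0, -4]
R3 ← R3 + (3/2)·R2: [0, 0, 0, 0]
R4 ← R4 + (1/2)·R2: [0, 0, 0, 0]
R5 ← R5 + R2: [0, 0, 0, 0]
R6 ← R6 − R2: [0, 0, 0, 0]
Echelon form has 2 nonzero rows, so rank(P) = 2.

2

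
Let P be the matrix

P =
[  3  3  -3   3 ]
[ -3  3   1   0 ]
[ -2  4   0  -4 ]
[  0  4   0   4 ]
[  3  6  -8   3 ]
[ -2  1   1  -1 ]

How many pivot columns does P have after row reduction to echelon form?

4

Row reduce to echelon form.
R2 ← R2 + R1: [0, 6, -2, 3]
R3 ← R3 + (2/3)·R1: [0, 6, -2, -2]
R5 ← R5 − R1: [0, 3, -5, 0]
R6 ← R6 + (2/3)·R1: [0, 3, -1, 1]
R3 ← R3 − R2: [0, 0, 0, -5]
R4 ← R4 − (2/3)·R2: [0, 0, 4/3, 2]
R5 ← R5 − (1/2)·R2: [0, 0, -4, -3/2]
R6 ← R6 − (1/2)·R2: [0, 0, 0, -1/2]
Swap R3 ↔ R4
R5 ← R5 + (3)·R3: [0, 0, 0, 9/2]
R5 ← R5 + (9/10)·R4: [0, 0, 0, 0]
R6 ← R6 − (1/10)·R4: [0, 0, 0, 0]
Echelon form has 4 nonzero rows, so rank(P) = 4.
Each nonzero row contributes one pivot column: 4 pivot columns.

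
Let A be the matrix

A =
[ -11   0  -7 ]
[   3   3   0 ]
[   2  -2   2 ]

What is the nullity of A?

0

Row reduce to echelon form.
R2 ← R2 + (3/11)·R1: [0, 3, -21/11]
R3 ← R3 + (2/11)·R1: [0, -2, 8/11]
R3 ← R3 + (2/3)·R2: [0, 0, -6/11]
3 nonzero rows, so rank(A) = 3.
A has 3 columns; by rank–nullity, nullity = 3 − 3 = 0.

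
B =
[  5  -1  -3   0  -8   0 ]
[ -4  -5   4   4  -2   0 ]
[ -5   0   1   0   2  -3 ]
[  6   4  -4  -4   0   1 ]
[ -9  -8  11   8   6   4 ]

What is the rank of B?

4

Row reduce to echelon form.
R2 ← R2 + (4/5)·R1: [0, -29/5, 8/5, 4, -42/5, 0]
R3 ← R3 + R1: [0, -1, -2, 0, -6, -3]
R4 ← R4 − (6/5)·R1: [0, 26/5, -2/5, -4, 48/5, 1]
R5 ← R5 + (9/5)·R1: [0, -49/5, 28/5, 8, -42/5, 4]
R3 ← R3 − (5/29)·R2: [0, 0, -66/29, -20/29, -132/29, -3]
R4 ← R4 + (26/29)·R2: [0, 0, 30/29, -12/29, 60/29, 1]
R5 ← R5 − (49/29)·R2: [0, 0, 84/29, 36/29, 168/29, 4]
R4 ← R4 + (5/11)·R3: [0, 0, 0, -8/11, 0, -4/11]
R5 ← R5 + (14/11)·R3: [0, 0, 0, 4/11, 0, 2/11]
R5 ← R5 + (1/2)·R4: [0, 0, 0, 0, 0, 0]
Echelon form has 4 nonzero rows, so rank(B) = 4.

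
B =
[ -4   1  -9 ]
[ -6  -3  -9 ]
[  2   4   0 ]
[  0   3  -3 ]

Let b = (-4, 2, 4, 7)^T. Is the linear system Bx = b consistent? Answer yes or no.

no

Row reduce the augmented matrix [B | b].
R2 ← R2 − (3/2)·R1: [0, -9/2, 9/2, 8]
R3 ← R3 + (1/2)·R1: [0, 9/2, -9/2, 2]
R3 ← R3 + R2: [0, 0, 0, 10]
R4 ← R4 + (2/3)·R2: [0, 0, 0, 37/3]
R4 ← R4 − (37/30)·R3: [0, 0, 0, 0]
The echelon form has 3 nonzero rows; the last pivot sits in the augmented column, so rank(B) = 2 but rank([B|b]) = 3.
Since the ranks differ, the system is inconsistent.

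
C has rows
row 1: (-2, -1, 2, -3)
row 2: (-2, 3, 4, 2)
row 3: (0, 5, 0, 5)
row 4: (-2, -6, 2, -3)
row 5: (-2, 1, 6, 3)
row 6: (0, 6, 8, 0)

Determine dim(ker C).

Row reduce to echelon form.
R2 ← R2 − R1: [0, 4, 2, 5]
R4 ← R4 − R1: [0, -5, 0, 0]
R5 ← R5 − R1: [0, 2, 4, 6]
R3 ← R3 − (5/4)·R2: [0, 0, -5/2, -5/4]
R4 ← R4 + (5/4)·R2: [0, 0, 5/2, 25/4]
R5 ← R5 − (1/2)·R2: [0, 0, 3, 7/2]
R6 ← R6 − (3/2)·R2: [0, 0, 5, -15/2]
R4 ← R4 + R3: [0, 0, 0, 5]
R5 ← R5 + (6/5)·R3: [0, 0, 0, 2]
R6 ← R6 + (2)·R3: [0, 0, 0, -10]
R5 ← R5 − (2/5)·R4: [0, 0, 0, 0]
R6 ← R6 + (2)·R4: [0, 0, 0, 0]
4 nonzero rows, so rank(C) = 4.
C has 4 columns; by rank–nullity, nullity = 4 − 4 = 0.

0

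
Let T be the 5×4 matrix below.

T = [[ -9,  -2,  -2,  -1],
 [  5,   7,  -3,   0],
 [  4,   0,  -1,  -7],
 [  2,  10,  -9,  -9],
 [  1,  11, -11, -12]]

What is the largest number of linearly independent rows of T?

Row reduce to echelon form.
R2 ← R2 + (5/9)·R1: [0, 53/9, -37/9, -5/9]
R3 ← R3 + (4/9)·R1: [0, -8/9, -17/9, -67/9]
R4 ← R4 + (2/9)·R1: [0, 86/9, -85/9, -83/9]
R5 ← R5 + (1/9)·R1: [0, 97/9, -101/9, -109/9]
R3 ← R3 + (8/53)·R2: [0, 0, -133/53, -399/53]
R4 ← R4 − (86/53)·R2: [0, 0, -147/53, -441/53]
R5 ← R5 − (97/53)·R2: [0, 0, -196/53, -588/53]
R4 ← R4 − (21/19)·R3: [0, 0, 0, 0]
R5 ← R5 − (28/19)·R3: [0, 0, 0, 0]
Echelon form has 3 nonzero rows, so rank(T) = 3.
The rank gives the maximum number of linearly independent rows: 3.

3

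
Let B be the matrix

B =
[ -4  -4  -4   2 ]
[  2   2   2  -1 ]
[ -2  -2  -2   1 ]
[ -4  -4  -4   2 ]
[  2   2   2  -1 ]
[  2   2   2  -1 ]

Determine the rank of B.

1

Row reduce to echelon form.
R2 ← R2 + (1/2)·R1: [0, 0, 0, 0]
R3 ← R3 − (1/2)·R1: [0, 0, 0, 0]
R4 ← R4 − R1: [0, 0, 0, 0]
R5 ← R5 + (1/2)·R1: [0, 0, 0, 0]
R6 ← R6 + (1/2)·R1: [0, 0, 0, 0]
Echelon form has 1 nonzero row, so rank(B) = 1.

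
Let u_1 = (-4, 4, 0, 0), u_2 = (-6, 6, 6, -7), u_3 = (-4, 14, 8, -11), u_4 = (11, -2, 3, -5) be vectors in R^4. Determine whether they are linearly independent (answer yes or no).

Form the matrix with these vectors as rows and row reduce.
R2 ← R2 − (3/2)·R1: [0, 0, 6, -7]
R3 ← R3 − R1: [0, 10, 8, -11]
R4 ← R4 + (11/4)·R1: [0, 9, 3, -5]
Swap R2 ↔ R3
R4 ← R4 − (9/10)·R2: [0, 0, -21/5, 49/10]
R4 ← R4 + (7/10)·R3: [0, 0, 0, 0]
3 nonzero rows, so the 4 vectors span a space of dimension 3.
Since 3 < 4, the vectors are linearly dependent.

no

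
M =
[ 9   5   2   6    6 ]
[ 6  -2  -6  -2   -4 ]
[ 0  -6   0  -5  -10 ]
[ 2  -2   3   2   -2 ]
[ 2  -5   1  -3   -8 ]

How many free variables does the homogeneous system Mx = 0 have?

Row reduce to echelon form.
R2 ← R2 − (2/3)·R1: [0, -16/3, -22/3, -6, -8]
R4 ← R4 − (2/9)·R1: [0, -28/9, 23/9, 2/3, -10/3]
R5 ← R5 − (2/9)·R1: [0, -55/9, 5/9, -13/3, -28/3]
R3 ← R3 − (9/8)·R2: [0, 0, 33/4, 7/4, -1]
R4 ← R4 − (7/12)·R2: [0, 0, 41/6, 25/6, 4/3]
R5 ← R5 − (55/48)·R2: [0, 0, 215/24, 61/24, -1/6]
R4 ← R4 − (82/99)·R3: [0, 0, 0, 269/99, 214/99]
R5 ← R5 − (215/198)·R3: [0, 0, 0, 127/198, 91/99]
R5 ← R5 − (127/538)·R4: [0, 0, 0, 0, 110/269]
5 nonzero rows, so rank(M) = 5.
M has 5 columns; by rank–nullity, nullity = 5 − 5 = 0.

0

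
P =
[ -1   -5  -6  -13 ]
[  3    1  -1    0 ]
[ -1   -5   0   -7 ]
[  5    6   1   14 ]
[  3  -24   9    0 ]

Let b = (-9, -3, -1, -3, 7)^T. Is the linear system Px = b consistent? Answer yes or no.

Row reduce the augmented matrix [P | b].
R2 ← R2 + (3)·R1: [0, -14, -19, -39, -30]
R3 ← R3 − R1: [0, 0, 6, 6, 8]
R4 ← R4 + (5)·R1: [0, -19, -29, -51, -48]
R5 ← R5 + (3)·R1: [0, -39, -9, -39, -20]
R4 ← R4 − (19/14)·R2: [0, 0, -45/14, 27/14, -51/7]
R5 ← R5 − (39/14)·R2: [0, 0, 615/14, 975/14, 445/7]
R4 ← R4 + (15/28)·R3: [0, 0, 0, 36/7, -3]
R5 ← R5 − (205/28)·R3: [0, 0, 0, 180/7, 5]
R5 ← R5 − (5)·R4: [0, 0, 0, 0, 20]
The echelon form has 5 nonzero rows; the last pivot sits in the augmented column, so rank(P) = 4 but rank([P|b]) = 5.
Since the ranks differ, the system is inconsistent.

no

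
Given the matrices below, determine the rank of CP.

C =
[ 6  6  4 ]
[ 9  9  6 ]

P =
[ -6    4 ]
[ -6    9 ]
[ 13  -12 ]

1

First compute CP:
[[-20,  30],
 [-30,  45]]
Now row reduce the product.
R2 ← R2 − (3/2)·R1: [0, 0]
1 nonzero row, so rank(CP) = 1.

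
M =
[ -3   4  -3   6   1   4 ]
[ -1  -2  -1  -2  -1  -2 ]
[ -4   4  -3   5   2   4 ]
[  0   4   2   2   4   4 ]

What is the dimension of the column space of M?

Row reduce to echelon form.
R2 ← R2 − (1/3)·R1: [0, -10/3, 0, -4, -4/3, -10/3]
R3 ← R3 − (4/3)·R1: [0, -4/3, 1, -3, 2/3, -4/3]
R3 ← R3 − (2/5)·R2: [0, 0, 1, -7/5, 6/5, 0]
R4 ← R4 + (6/5)·R2: [0, 0, 2, -14/5, 12/5, 0]
R4 ← R4 − (2)·R3: [0, 0, 0, 0, 0, 0]
Echelon form has 3 nonzero rows, so rank(M) = 3.
The column space has dimension equal to the rank: 3.

3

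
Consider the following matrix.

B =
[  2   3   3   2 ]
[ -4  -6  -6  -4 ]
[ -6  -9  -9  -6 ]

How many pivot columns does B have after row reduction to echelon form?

1

Row reduce to echelon form.
R2 ← R2 + (2)·R1: [0, 0, 0, 0]
R3 ← R3 + (3)·R1: [0, 0, 0, 0]
Echelon form has 1 nonzero row, so rank(B) = 1.
Each nonzero row contributes one pivot column: 1 pivot columns.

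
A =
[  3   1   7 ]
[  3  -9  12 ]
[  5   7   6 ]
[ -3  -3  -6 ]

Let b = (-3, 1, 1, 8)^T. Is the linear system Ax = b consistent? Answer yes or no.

no

Row reduce the augmented matrix [A | b].
R2 ← R2 − R1: [0, -10, 5, 4]
R3 ← R3 − (5/3)·R1: [0, 16/3, -17/3, 6]
R4 ← R4 + R1: [0, -2, 1, 5]
R3 ← R3 + (8/15)·R2: [0, 0, -3, 122/15]
R4 ← R4 − (1/5)·R2: [0, 0, 0, 21/5]
The echelon form has 4 nonzero rows; the last pivot sits in the augmented column, so rank(A) = 3 but rank([A|b]) = 4.
Since the ranks differ, the system is inconsistent.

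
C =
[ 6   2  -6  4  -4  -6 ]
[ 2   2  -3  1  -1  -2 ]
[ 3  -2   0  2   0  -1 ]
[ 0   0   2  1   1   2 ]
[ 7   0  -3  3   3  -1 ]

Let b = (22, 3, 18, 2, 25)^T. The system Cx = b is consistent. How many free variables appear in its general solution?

Row reduce the augmented matrix [C | b].
R2 ← R2 − (1/3)·R1: [0, 4/3, -1, -1/3, 1/3, 0, -13/3]
R3 ← R3 − (1/2)·R1: [0, -3, 3, 0, 2, 2, 7]
R5 ← R5 − (7/6)·R1: [0, -7/3, 4, -5/3, 23/3, 6, -2/3]
R3 ← R3 + (9/4)·R2: [0, 0, 3/4, -3/4, 11/4, 2, -11/4]
R5 ← R5 + (7/4)·R2: [0, 0, 9/4, -9/4, 33/4, 6, -33/4]
R4 ← R4 − (8/3)·R3: [0, 0, 0, 3, -19/3, -10/3, 28/3]
R5 ← R5 − (3)·R3: [0, 0, 0, 0, 0, 0, 0]
The echelon form has 4 nonzero rows, and every pivot lies in the first 6 columns, so rank(C) = rank([C|b]) = 4.
The system is consistent.
Free variables = (unknowns) − (rank) = 6 − 4 = 2.

2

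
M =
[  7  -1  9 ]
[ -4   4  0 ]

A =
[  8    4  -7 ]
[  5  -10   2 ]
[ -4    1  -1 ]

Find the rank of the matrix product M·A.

First compute MA:
[[ 15,  47, -60],
 [-12, -56,  36]]
Now row reduce the product.
R2 ← R2 + (4/5)·R1: [0, -92/5, -12]
2 nonzero rows, so rank(MA) = 2.

2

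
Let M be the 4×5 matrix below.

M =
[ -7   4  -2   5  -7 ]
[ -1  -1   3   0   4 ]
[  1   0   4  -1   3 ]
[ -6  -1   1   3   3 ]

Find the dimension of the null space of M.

2

Row reduce to echelon form.
R2 ← R2 − (1/7)·R1: [0, -11/7, 23/7, -5/7, 5]
R3 ← R3 + (1/7)·R1: [0, 4/7, 26/7, -2/7, 2]
R4 ← R4 − (6/7)·R1: [0, -31/7, 19/7, -9/7, 9]
R3 ← R3 + (4/11)·R2: [0, 0, 54/11, -6/11, 42/11]
R4 ← R4 − (31/11)·R2: [0, 0, -72/11, 8/11, -56/11]
R4 ← R4 + (4/3)·R3: [0, 0, 0, 0, 0]
3 nonzero rows, so rank(M) = 3.
M has 5 columns; by rank–nullity, nullity = 5 − 3 = 2.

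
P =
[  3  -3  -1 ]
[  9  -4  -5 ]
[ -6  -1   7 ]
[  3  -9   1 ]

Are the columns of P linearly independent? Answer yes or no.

Row reduce P to echelon form.
R2 ← R2 − (3)·R1: [0, 5, -2]
R3 ← R3 + (2)·R1: [0, -7, 5]
R4 ← R4 − R1: [0, -6, 2]
R3 ← R3 + (7/5)·R2: [0, 0, 11/5]
R4 ← R4 + (6/5)·R2: [0, 0, -2/5]
R4 ← R4 + (2/11)·R3: [0, 0, 0]
3 pivots among 3 columns.
Every column is a pivot column, so the columns are linearly independent.

yes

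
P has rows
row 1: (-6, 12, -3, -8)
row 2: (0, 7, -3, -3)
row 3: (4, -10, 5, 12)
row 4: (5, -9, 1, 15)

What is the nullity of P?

Row reduce to echelon form.
R3 ← R3 + (2/3)·R1: [0, -2, 3, 20/3]
R4 ← R4 + (5/6)·R1: [0, 1, -3/2, 25/3]
R3 ← R3 + (2/7)·R2: [0, 0, 15/7, 122/21]
R4 ← R4 − (1/7)·R2: [0, 0, -15/14, 184/21]
R4 ← R4 + (1/2)·R3: [0, 0, 0, 35/3]
4 nonzero rows, so rank(P) = 4.
P has 4 columns; by rank–nullity, nullity = 4 − 4 = 0.

0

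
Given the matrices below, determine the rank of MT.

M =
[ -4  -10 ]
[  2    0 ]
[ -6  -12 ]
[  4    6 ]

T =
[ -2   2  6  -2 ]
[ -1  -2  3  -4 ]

2

First compute MT:
[[ 18,  12, -54,  48],
 [ -4,   4,  12,  -4],
 [ 24,  12, -72,  60],
 [-14,  -4,  42, -32]]
Now row reduce the product.
R2 ← R2 + (2/9)·R1: [0, 20/3, 0, 20/3]
R3 ← R3 − (4/3)·R1: [0, -4, 0, -4]
R4 ← R4 + (7/9)·R1: [0, 16/3, 0, 16/3]
R3 ← R3 + (3/5)·R2: [0, 0, 0, 0]
R4 ← R4 − (4/5)·R2: [0, 0, 0, 0]
2 nonzero rows, so rank(MT) = 2.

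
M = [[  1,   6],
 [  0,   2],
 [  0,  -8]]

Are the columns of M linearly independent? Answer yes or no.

Row reduce M to echelon form.
R3 ← R3 + (4)·R2: [0, 0]
2 pivots among 2 columns.
Every column is a pivot column, so the columns are linearly independent.

yes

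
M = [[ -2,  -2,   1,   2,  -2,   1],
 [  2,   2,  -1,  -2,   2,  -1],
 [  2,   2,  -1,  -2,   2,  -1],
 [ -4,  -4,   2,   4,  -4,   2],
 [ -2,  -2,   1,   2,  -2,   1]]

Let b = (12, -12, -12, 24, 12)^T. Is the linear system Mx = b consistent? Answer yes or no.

yes

Row reduce the augmented matrix [M | b].
R2 ← R2 + R1: [0, 0, 0, 0, 0, 0, 0]
R3 ← R3 + R1: [0, 0, 0, 0, 0, 0, 0]
R4 ← R4 − (2)·R1: [0, 0, 0, 0, 0, 0, 0]
R5 ← R5 − R1: [0, 0, 0, 0, 0, 0, 0]
The echelon form has 1 nonzero rows, and every pivot lies in the first 6 columns, so rank(M) = rank([M|b]) = 1.
The system is consistent.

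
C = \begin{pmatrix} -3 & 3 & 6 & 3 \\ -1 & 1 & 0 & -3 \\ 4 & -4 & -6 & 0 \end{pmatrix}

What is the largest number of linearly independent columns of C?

Row reduce to echelon form.
R2 ← R2 − (1/3)·R1: [0, 0, -2, -4]
R3 ← R3 + (4/3)·R1: [0, 0, 2, 4]
R3 ← R3 + R2: [0, 0, 0, 0]
Echelon form has 2 nonzero rows, so rank(C) = 2.
The rank gives the maximum number of linearly independent columns: 2.

2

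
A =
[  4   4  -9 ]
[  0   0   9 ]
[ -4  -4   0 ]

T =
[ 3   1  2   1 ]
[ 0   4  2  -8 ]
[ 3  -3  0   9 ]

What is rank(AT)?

2

First compute AT:
[[-15,  47,  16, -109],
 [ 27, -27,   0,  81],
 [-12, -20, -16,  28]]
Now row reduce the product.
R2 ← R2 + (9/5)·R1: [0, 288/5, 144/5, -576/5]
R3 ← R3 − (4/5)·R1: [0, -288/5, -144/5, 576/5]
R3 ← R3 + R2: [0, 0, 0, 0]
2 nonzero rows, so rank(AT) = 2.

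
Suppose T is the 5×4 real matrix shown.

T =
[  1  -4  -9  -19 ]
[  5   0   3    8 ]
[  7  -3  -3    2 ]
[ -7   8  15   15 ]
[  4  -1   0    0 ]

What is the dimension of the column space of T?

3

Row reduce to echelon form.
R2 ← R2 − (5)·R1: [0, 20, 48, 103]
R3 ← R3 − (7)·R1: [0, 25, 60, 135]
R4 ← R4 + (7)·R1: [0, -20, -48, -118]
R5 ← R5 − (4)·R1: [0, 15, 36, 76]
R3 ← R3 − (5/4)·R2: [0, 0, 0, 25/4]
R4 ← R4 + R2: [0, 0, 0, -15]
R5 ← R5 − (3/4)·R2: [0, 0, 0, -5/4]
R4 ← R4 + (12/5)·R3: [0, 0, 0, 0]
R5 ← R5 + (1/5)·R3: [0, 0, 0, 0]
Echelon form has 3 nonzero rows, so rank(T) = 3.
The column space has dimension equal to the rank: 3.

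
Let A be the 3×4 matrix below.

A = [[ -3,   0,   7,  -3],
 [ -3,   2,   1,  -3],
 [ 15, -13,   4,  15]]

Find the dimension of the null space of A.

2

Row reduce to echelon form.
R2 ← R2 − R1: [0, 2, -6, 0]
R3 ← R3 + (5)·R1: [0, -13, 39, 0]
R3 ← R3 + (13/2)·R2: [0, 0, 0, 0]
2 nonzero rows, so rank(A) = 2.
A has 4 columns; by rank–nullity, nullity = 4 − 2 = 2.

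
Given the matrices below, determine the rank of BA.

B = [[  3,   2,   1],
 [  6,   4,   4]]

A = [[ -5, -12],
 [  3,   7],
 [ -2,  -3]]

2

First compute BA:
[[-11, -25],
 [-26, -56]]
Now row reduce the product.
R2 ← R2 − (26/11)·R1: [0, 34/11]
2 nonzero rows, so rank(BA) = 2.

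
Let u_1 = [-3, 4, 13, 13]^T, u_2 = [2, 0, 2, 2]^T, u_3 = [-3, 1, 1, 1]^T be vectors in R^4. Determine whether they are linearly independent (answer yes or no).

no

Form the matrix with these vectors as rows and row reduce.
R2 ← R2 + (2/3)·R1: [0, 8/3, 32/3, 32/3]
R3 ← R3 − R1: [0, -3, -12, -12]
R3 ← R3 + (9/8)·R2: [0, 0, 0, 0]
2 nonzero rows, so the 3 vectors span a space of dimension 2.
Since 2 < 3, the vectors are linearly dependent.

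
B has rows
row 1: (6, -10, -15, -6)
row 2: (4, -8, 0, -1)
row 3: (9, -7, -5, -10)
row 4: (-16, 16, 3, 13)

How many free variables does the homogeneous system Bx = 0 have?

0

Row reduce to echelon form.
R2 ← R2 − (2/3)·R1: [0, -4/3, 10, 3]
R3 ← R3 − (3/2)·R1: [0, 8, 35/2, -1]
R4 ← R4 + (8/3)·R1: [0, -32/3, -37, -3]
R3 ← R3 + (6)·R2: [0, 0, 155/2, 17]
R4 ← R4 − (8)·R2: [0, 0, -117, -27]
R4 ← R4 + (234/155)·R3: [0, 0, 0, -207/155]
4 nonzero rows, so rank(B) = 4.
B has 4 columns; by rank–nullity, nullity = 4 − 4 = 0.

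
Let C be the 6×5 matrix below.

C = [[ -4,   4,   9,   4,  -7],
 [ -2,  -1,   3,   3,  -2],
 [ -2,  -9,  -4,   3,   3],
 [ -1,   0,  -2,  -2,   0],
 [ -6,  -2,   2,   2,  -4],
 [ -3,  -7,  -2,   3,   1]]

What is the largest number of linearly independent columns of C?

3

Row reduce to echelon form.
R2 ← R2 − (1/2)·R1: [0, -3, -3/2, 1, 3/2]
R3 ← R3 − (1/2)·R1: [0, -11, -17/2, 1, 13/2]
R4 ← R4 − (1/4)·R1: [0, -1, -17/4, -3, 7/4]
R5 ← R5 − (3/2)·R1: [0, -8, -23/2, -4, 13/2]
R6 ← R6 − (3/4)·R1: [0, -10, -35/4, 0, 25/4]
R3 ← R3 − (11/3)·R2: [0, 0, -3, -8/3, 1]
R4 ← R4 − (1/3)·R2: [0, 0, -15/4, -10/3, 5/4]
R5 ← R5 − (8/3)·R2: [0, 0, -15/2, -20/3, 5/2]
R6 ← R6 − (10/3)·R2: [0, 0, -15/4, -10/3, 5/4]
R4 ← R4 − (5/4)·R3: [0, 0, 0, 0, 0]
R5 ← R5 − (5/2)·R3: [0, 0, 0, 0, 0]
R6 ← R6 − (5/4)·R3: [0, 0, 0, 0, 0]
Echelon form has 3 nonzero rows, so rank(C) = 3.
The rank gives the maximum number of linearly independent columns: 3.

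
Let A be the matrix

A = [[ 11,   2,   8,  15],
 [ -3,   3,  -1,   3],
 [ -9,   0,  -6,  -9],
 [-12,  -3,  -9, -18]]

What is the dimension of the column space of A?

Row reduce to echelon form.
R2 ← R2 + (3/11)·R1: [0, 39/11, 13/11, 78/11]
R3 ← R3 + (9/11)·R1: [0, 18/11, 6/11, 36/11]
R4 ← R4 + (12/11)·R1: [0, -9/11, -3/11, -18/11]
R3 ← R3 − (6/13)·R2: [0, 0, 0, 0]
R4 ← R4 + (3/13)·R2: [0, 0, 0, 0]
Echelon form has 2 nonzero rows, so rank(A) = 2.
The column space has dimension equal to the rank: 2.

2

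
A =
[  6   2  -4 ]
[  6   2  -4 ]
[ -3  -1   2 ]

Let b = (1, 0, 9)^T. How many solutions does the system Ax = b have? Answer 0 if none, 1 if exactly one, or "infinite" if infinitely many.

0

Row reduce the augmented matrix [A | b].
R2 ← R2 − R1: [0, 0, 0, -1]
R3 ← R3 + (1/2)·R1: [0, 0, 0, 19/2]
R3 ← R3 + (19/2)·R2: [0, 0, 0, 0]
The echelon form has 2 nonzero rows; the last pivot sits in the augmented column, so rank(A) = 1 but rank([A|b]) = 2.
Since the ranks differ, the system is inconsistent.
It has no solutions.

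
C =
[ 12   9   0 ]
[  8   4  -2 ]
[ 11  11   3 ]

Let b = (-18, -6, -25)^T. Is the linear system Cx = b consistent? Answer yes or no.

Row reduce the augmented matrix [C | b].
R2 ← R2 − (2/3)·R1: [0, -2, -2, 6]
R3 ← R3 − (11/12)·R1: [0, 11/4, 3, -17/2]
R3 ← R3 + (11/8)·R2: [0, 0, 1/4, -1/4]
The echelon form has 3 nonzero rows, and every pivot lies in the first 3 columns, so rank(C) = rank([C|b]) = 3.
The system is consistent.

yes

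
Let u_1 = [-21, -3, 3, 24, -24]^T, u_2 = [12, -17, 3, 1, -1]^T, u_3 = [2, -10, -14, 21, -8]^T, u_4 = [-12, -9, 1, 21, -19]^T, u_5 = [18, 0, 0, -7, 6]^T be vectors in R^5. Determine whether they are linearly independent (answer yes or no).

no

Form the matrix with these vectors as rows and row reduce.
R2 ← R2 + (4/7)·R1: [0, -131/7, 33/7, 103/7, -103/7]
R3 ← R3 + (2/21)·R1: [0, -72/7, -96/7, 163/7, -72/7]
R4 ← R4 − (4/7)·R1: [0, -51/7, -5/7, 51/7, -37/7]
R5 ← R5 + (6/7)·R1: [0, -18/7, 18/7, 95/7, -102/7]
R3 ← R3 − (72/131)·R2: [0, 0, -2136/131, 1991/131, -288/131]
R4 ← R4 − (51/131)·R2: [0, 0, -334/131, 204/131, 58/131]
R5 ← R5 − (18/131)·R2: [0, 0, 252/131, 1513/131, -1644/131]
R4 ← R4 − (167/1068)·R3: [0, 0, 0, -875/1068, 70/89]
R5 ← R5 + (21/178)·R3: [0, 0, 0, 2375/178, -1140/89]
R5 ← R5 + (114/7)·R4: [0, 0, 0, 0, 0]
4 nonzero rows, so the 5 vectors span a space of dimension 4.
Since 4 < 5, the vectors are linearly dependent.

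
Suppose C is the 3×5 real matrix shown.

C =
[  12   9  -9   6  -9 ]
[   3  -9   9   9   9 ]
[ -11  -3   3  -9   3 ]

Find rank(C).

2

Row reduce to echelon form.
R2 ← R2 − (1/4)·R1: [0, -45/4, 45/4, 15/2, 45/4]
R3 ← R3 + (11/12)·R1: [0, 21/4, -21/4, -7/2, -21/4]
R3 ← R3 + (7/15)·R2: [0, 0, 0, 0, 0]
Echelon form has 2 nonzero rows, so rank(C) = 2.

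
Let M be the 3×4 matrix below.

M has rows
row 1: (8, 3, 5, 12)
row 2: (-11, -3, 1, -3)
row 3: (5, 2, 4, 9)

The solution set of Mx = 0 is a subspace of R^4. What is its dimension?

Row reduce to echelon form.
R2 ← R2 + (11/8)·R1: [0, 9/8, 63/8, 27/2]
R3 ← R3 − (5/8)·R1: [0, 1/8, 7/8, 3/2]
R3 ← R3 − (1/9)·R2: [0, 0, 0, 0]
2 nonzero rows, so rank(M) = 2.
M has 4 columns; by rank–nullity, nullity = 4 − 2 = 2.

2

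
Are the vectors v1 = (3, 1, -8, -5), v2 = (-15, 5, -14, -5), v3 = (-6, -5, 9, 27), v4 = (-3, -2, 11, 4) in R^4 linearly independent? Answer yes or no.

yes

Form the matrix with these vectors as rows and row reduce.
R2 ← R2 + (5)·R1: [0, 10, -54, -30]
R3 ← R3 + (2)·R1: [0, -3, -7, 17]
R4 ← R4 + R1: [0, -1, 3, -1]
R3 ← R3 + (3/10)·R2: [0, 0, -116/5, 8]
R4 ← R4 + (1/10)·R2: [0, 0, -12/5, -4]
R4 ← R4 − (3/29)·R3: [0, 0, 0, -140/29]
4 nonzero rows, so the 4 vectors span a space of dimension 4.
Since 4 = 4, the vectors are linearly independent.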